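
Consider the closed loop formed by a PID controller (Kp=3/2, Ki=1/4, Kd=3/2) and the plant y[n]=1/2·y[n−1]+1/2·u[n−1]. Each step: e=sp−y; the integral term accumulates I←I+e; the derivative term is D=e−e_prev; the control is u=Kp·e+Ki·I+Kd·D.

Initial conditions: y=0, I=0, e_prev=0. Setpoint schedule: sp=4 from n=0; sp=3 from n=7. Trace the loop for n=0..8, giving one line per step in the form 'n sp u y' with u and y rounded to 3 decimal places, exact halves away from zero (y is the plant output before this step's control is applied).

0 4 13.000 0.000
1 4 -13.125 6.500
2 4 27.891 -3.313
3 4 -35.705 12.289
4 4 63.615 -11.708
5 4 -90.854 25.954
6 4 149.963 -32.450
7 3 -228.201 58.756
8 3 362.475 -84.722

(exact arithmetic carried between steps; '≈' marks a value shown rounded to 6 d.p. or computed from one; I and e_prev carry over from the previous line; the table rounds u and y to 3 d.p., halves away from zero)
n=0: y=0, sp=4, e=sp−y=4; I=4, D=e−e_prev=4; u=3/2·4+1/4·4+3/2·4=13; next y=1/2·0+1/2·13=6.5
n=1: y=6.5, sp=4, e=sp−y=-2.5; I=1.5, D=e−e_prev=-6.5; u=3/2·(-2.5)+1/4·1.5+3/2·(-6.5)=-13.125; next y=1/2·6.5+1/2·(-13.125)=-3.3125
n=2: y=-3.3125, sp=4, e=sp−y=7.3125; I=8.8125, D=e−e_prev=9.8125; u=3/2·7.3125+1/4·8.8125+3/2·9.8125=27.890625; next y=1/2·(-3.3125)+1/2·27.890625≈12.289063
n=3: y≈12.289063, sp=4, e=sp−y≈-8.289063; I≈0.523438, D=e−e_prev≈-15.601563; u=3/2·(-8.289063)+1/4·0.523438+3/2·(-15.601563)≈-35.705078; next y=1/2·12.289063+1/2·(-35.705078)≈-11.708008
n=4: y≈-11.708008, sp=4, e=sp−y≈15.708008; I≈16.231445, D=e−e_prev≈23.997070; u=3/2·15.708008+1/4·16.231445+3/2·23.997070≈63.615479; next y=1/2·(-11.708008)+1/2·63.615479≈25.953735
n=5: y≈25.953735, sp=4, e=sp−y≈-21.953735; I≈-5.722290, D=e−e_prev≈-37.661743; u=3/2·(-21.953735)+1/4·(-5.722290)+3/2·(-37.661743)≈-90.853790; next y=1/2·25.953735+1/2·(-90.853790)≈-32.450027
n=6: y≈-32.450027, sp=4, e=sp−y≈36.450027; I≈30.727737, D=e−e_prev≈58.403763; u=3/2·36.450027+1/4·30.727737+3/2·58.403763≈149.962620; next y=1/2·(-32.450027)+1/2·149.962620≈58.756296
n=7: y≈58.756296, sp=3, e=sp−y≈-55.756296; I≈-25.028559, D=e−e_prev≈-92.206324; u=3/2·(-55.756296)+1/4·(-25.028559)+3/2·(-92.206324)≈-228.201069; next y=1/2·58.756296+1/2·(-228.201069)≈-84.722387
n=8: y≈-84.722387, sp=3, e=sp−y≈87.722387; I≈62.693828, D=e−e_prev≈143.478683; u=3/2·87.722387+1/4·62.693828+3/2·143.478683≈362.475061; next y=1/2·(-84.722387)+1/2·362.475061≈138.876337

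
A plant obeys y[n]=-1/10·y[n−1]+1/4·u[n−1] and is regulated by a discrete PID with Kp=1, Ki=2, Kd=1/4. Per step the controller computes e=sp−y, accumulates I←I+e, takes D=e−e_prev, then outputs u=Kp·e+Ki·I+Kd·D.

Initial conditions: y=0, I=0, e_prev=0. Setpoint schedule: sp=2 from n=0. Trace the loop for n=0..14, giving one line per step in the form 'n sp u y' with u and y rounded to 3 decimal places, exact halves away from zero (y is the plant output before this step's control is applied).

(exact arithmetic carried between steps; '≈' marks a value shown rounded to 6 d.p. or computed from one; I and e_prev carry over from the previous line; the table rounds u and y to 3 d.p., halves away from zero)
n=0: y=0, sp=2, e=sp−y=2; I=2, D=e−e_prev=2; u=1·2+2·2+1/4·2=6.5; next y=-1/10·0+1/4·6.5=1.625
n=1: y=1.625, sp=2, e=sp−y=0.375; I=2.375, D=e−e_prev=-1.625; u=1·0.375+2·2.375+1/4·(-1.625)=4.71875; next y=-1/10·1.625+1/4·4.71875≈1.017188
n=2: y≈1.017188, sp=2, e=sp−y≈0.982813; I≈3.357813, D=e−e_prev≈0.607813; u=1·0.982813+2·3.357813+1/4·0.607813≈7.850391; next y=-1/10·1.017188+1/4·7.850391≈1.860879
n=3: y≈1.860879, sp=2, e=sp−y≈0.139121; I≈3.496934, D=e−e_prev≈-0.843691; u=1·0.139121+2·3.496934+1/4·(-0.843691)≈6.922065; next y=-1/10·1.860879+1/4·6.922065≈1.544428
n=4: y≈1.544428, sp=2, e=sp−y≈0.455572; I≈3.952505, D=e−e_prev≈0.316450; u=1·0.455572+2·3.952505+1/4·0.316450≈8.439694; next y=-1/10·1.544428+1/4·8.439694≈1.955481
n=5: y≈1.955481, sp=2, e=sp−y≈0.044519; I≈3.997024, D=e−e_prev≈-0.411052; u=1·0.044519+2·3.997024+1/4·(-0.411052)≈7.935805; next y=-1/10·1.955481+1/4·7.935805≈1.788403
n=6: y≈1.788403, sp=2, e=sp−y≈0.211597; I≈4.208621, D=e−e_prev≈0.167078; u=1·0.211597+2·4.208621+1/4·0.167078≈8.670609; next y=-1/10·1.788403+1/4·8.670609≈1.988812
n=7: y≈1.988812, sp=2, e=sp−y≈0.011188; I≈4.219809, D=e−e_prev≈-0.200409; u=1·0.011188+2·4.219809+1/4·(-0.200409)≈8.400705; next y=-1/10·1.988812+1/4·8.400705≈1.901295
n=8: y≈1.901295, sp=2, e=sp−y≈0.098705; I≈4.318514, D=e−e_prev≈0.087517; u=1·0.098705+2·4.318514+1/4·0.087517≈8.757613; next y=-1/10·1.901295+1/4·8.757613≈1.999274
n=9: y≈1.999274, sp=2, e=sp−y≈0.000726; I≈4.319241, D=e−e_prev≈-0.097979; u=1·0.000726+2·4.319241+1/4·(-0.097979)≈8.614713; next y=-1/10·1.999274+1/4·8.614713≈1.953751
n=10: y≈1.953751, sp=2, e=sp−y≈0.046249; I≈4.365490, D=e−e_prev≈0.045523; u=1·0.046249+2·4.365490+1/4·0.045523≈8.788609; next y=-1/10·1.953751+1/4·8.788609≈2.001777
n=11: y≈2.001777, sp=2, e=sp−y≈-0.001777; I≈4.363713, D=e−e_prev≈-0.048026; u=1·(-0.001777)+2·4.363713+1/4·(-0.048026)≈8.713641; next y=-1/10·2.001777+1/4·8.713641≈1.978233
n=12: y≈1.978233, sp=2, e=sp−y≈0.021767; I≈4.385480, D=e−e_prev≈0.023545; u=1·0.021767+2·4.385480+1/4·0.023545≈8.798614; next y=-1/10·1.978233+1/4·8.798614≈2.001830
n=13: y≈2.001830, sp=2, e=sp−y≈-0.001830; I≈4.383650, D=e−e_prev≈-0.023598; u=1·(-0.001830)+2·4.383650+1/4·(-0.023598)≈8.759570; next y=-1/10·2.001830+1/4·8.759570≈1.989710
n=14: y≈1.989710, sp=2, e=sp−y≈0.010290; I≈4.393940, D=e−e_prev≈0.012121; u=1·0.010290+2·4.393940+1/4·0.012121≈8.801201; next y=-1/10·1.989710+1/4·8.801201≈2.001329

0 2 6.500 0.000
1 2 4.719 1.625
2 2 7.850 1.017
3 2 6.922 1.861
4 2 8.440 1.544
5 2 7.936 1.955
6 2 8.671 1.788
7 2 8.401 1.989
8 2 8.758 1.901
9 2 8.615 1.999
10 2 8.789 1.954
11 2 8.714 2.002
12 2 8.799 1.978
13 2 8.760 2.002
14 2 8.801 1.990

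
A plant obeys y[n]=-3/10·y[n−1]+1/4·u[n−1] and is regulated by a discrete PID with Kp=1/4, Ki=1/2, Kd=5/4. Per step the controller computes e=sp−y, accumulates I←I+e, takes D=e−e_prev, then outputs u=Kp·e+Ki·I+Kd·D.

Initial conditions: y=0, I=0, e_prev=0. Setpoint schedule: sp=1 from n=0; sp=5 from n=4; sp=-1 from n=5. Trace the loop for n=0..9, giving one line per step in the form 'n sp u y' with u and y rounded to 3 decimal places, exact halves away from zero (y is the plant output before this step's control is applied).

0 1 2.000 0.000
1 1 0.250 0.500
2 1 2.300 -0.088
3 1 0.732 0.601
4 5 10.990 0.003
5 -1 -9.748 2.747
6 -1 11.324 -3.261
7 -1 -9.196 3.809
8 -1 11.739 -3.442
9 -1 -10.922 3.967

(exact arithmetic carried between steps; '≈' marks a value shown rounded to 6 d.p. or computed from one; I and e_prev carry over from the previous line; the table rounds u and y to 3 d.p., halves away from zero)
n=0: y=0, sp=1, e=sp−y=1; I=1, D=e−e_prev=1; u=1/4·1+1/2·1+5/4·1=2; next y=-3/10·0+1/4·2=0.5
n=1: y=0.5, sp=1, e=sp−y=0.5; I=1.5, D=e−e_prev=-0.5; u=1/4·0.5+1/2·1.5+5/4·(-0.5)=0.25; next y=-3/10·0.5+1/4·0.25=-0.0875
n=2: y=-0.0875, sp=1, e=sp−y=1.0875; I=2.5875, D=e−e_prev=0.5875; u=1/4·1.0875+1/2·2.5875+5/4·0.5875=2.3; next y=-3/10·(-0.0875)+1/4·2.3=0.60125
n=3: y=0.60125, sp=1, e=sp−y=0.39875; I=2.98625, D=e−e_prev=-0.68875; u=1/4·0.39875+1/2·2.98625+5/4·(-0.68875)=0.731875; next y=-3/10·0.60125+1/4·0.731875≈0.002594
n=4: y≈0.002594, sp=5, e=sp−y≈4.997406; I≈7.983656, D=e−e_prev≈4.598656; u=1/4·4.997406+1/2·7.983656+5/4·4.598656≈10.9895; next y=-3/10·0.002594+1/4·10.9895≈2.746597
n=5: y≈2.746597, sp=-1, e=sp−y≈-3.746597; I≈4.237059, D=e−e_prev≈-8.744003; u=1/4·(-3.746597)+1/2·4.237059+5/4·(-8.744003)≈-9.748123; next y=-3/10·2.746597+1/4·(-9.748123)≈-3.261010
n=6: y≈-3.261010, sp=-1, e=sp−y≈2.261010; I≈6.498069, D=e−e_prev≈6.007607; u=1/4·2.261010+1/2·6.498069+5/4·6.007607≈11.323796; next y=-3/10·(-3.261010)+1/4·11.323796≈3.809252
n=7: y≈3.809252, sp=-1, e=sp−y≈-4.809252; I≈1.688817, D=e−e_prev≈-7.070262; u=1/4·(-4.809252)+1/2·1.688817+5/4·(-7.070262)≈-9.195732; next y=-3/10·3.809252+1/4·(-9.195732)≈-3.441708
n=8: y≈-3.441708, sp=-1, e=sp−y≈2.441708; I≈4.130526, D=e−e_prev≈7.250960; u=1/4·2.441708+1/2·4.130526+5/4·7.250960≈11.739390; next y=-3/10·(-3.441708)+1/4·11.739390≈3.967360
n=9: y≈3.967360, sp=-1, e=sp−y≈-4.967360; I≈-0.836834, D=e−e_prev≈-7.409069; u=1/4·(-4.967360)+1/2·(-0.836834)+5/4·(-7.409069)≈-10.921593; next y=-3/10·3.967360+1/4·(-10.921593)≈-3.920606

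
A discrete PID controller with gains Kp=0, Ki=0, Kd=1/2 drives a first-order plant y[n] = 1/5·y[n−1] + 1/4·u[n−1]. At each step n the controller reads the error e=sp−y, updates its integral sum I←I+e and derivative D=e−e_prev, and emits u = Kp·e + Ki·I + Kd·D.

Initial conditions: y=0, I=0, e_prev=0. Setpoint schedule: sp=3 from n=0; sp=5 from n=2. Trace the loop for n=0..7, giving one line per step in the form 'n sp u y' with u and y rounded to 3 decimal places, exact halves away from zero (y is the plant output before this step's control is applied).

(exact arithmetic carried between steps; '≈' marks a value shown rounded to 6 d.p. or computed from one; I and e_prev carry over from the previous line; the table rounds u and y to 3 d.p., halves away from zero)
n=0: y=0, sp=3, e=sp−y=3; I=3, D=e−e_prev=3; u=0·3+0·3+1/2·3=1.5; next y=1/5·0+1/4·1.5=0.375
n=1: y=0.375, sp=3, e=sp−y=2.625; I=5.625, D=e−e_prev=-0.375; u=0·2.625+0·5.625+1/2·(-0.375)=-0.1875; next y=1/5·0.375+1/4·(-0.1875)=0.028125
n=2: y=0.028125, sp=5, e=sp−y=4.971875; I=10.596875, D=e−e_prev=2.346875; u=0·4.971875+0·10.596875+1/2·2.346875≈1.173438; next y=1/5·0.028125+1/4·1.173438≈0.298984
n=3: y≈0.298984, sp=5, e=sp−y≈4.701016; I≈15.297891, D=e−e_prev≈-0.270859; u=0·4.701016+0·15.297891+1/2·(-0.270859)≈-0.135430; next y=1/5·0.298984+1/4·(-0.135430)≈0.025939
n=4: y≈0.025939, sp=5, e=sp−y≈4.974061; I≈20.271951, D=e−e_prev≈0.273045; u=0·4.974061+0·20.271951+1/2·0.273045≈0.136522; next y=1/5·0.025939+1/4·0.136522≈0.039319
n=5: y≈0.039319, sp=5, e=sp−y≈4.960681; I≈25.232633, D=e−e_prev≈-0.013379; u=0·4.960681+0·25.232633+1/2·(-0.013379)≈-0.006690; next y=1/5·0.039319+1/4·(-0.006690)≈0.006191
n=6: y≈0.006191, sp=5, e=sp−y≈4.993809; I≈30.226441, D=e−e_prev≈0.033127; u=0·4.993809+0·30.226441+1/2·0.033127≈0.016564; next y=1/5·0.006191+1/4·0.016564≈0.005379
n=7: y≈0.005379, sp=5, e=sp−y≈4.994621; I≈35.221062, D=e−e_prev≈0.000812; u=0·4.994621+0·35.221062+1/2·0.000812≈0.000406; next y=1/5·0.005379+1/4·0.000406≈0.001177

0 3 1.500 0.000
1 3 -0.188 0.375
2 5 1.173 0.028
3 5 -0.135 0.299
4 5 0.137 0.026
5 5 -0.007 0.039
6 5 0.017 0.006
7 5 0.000 0.005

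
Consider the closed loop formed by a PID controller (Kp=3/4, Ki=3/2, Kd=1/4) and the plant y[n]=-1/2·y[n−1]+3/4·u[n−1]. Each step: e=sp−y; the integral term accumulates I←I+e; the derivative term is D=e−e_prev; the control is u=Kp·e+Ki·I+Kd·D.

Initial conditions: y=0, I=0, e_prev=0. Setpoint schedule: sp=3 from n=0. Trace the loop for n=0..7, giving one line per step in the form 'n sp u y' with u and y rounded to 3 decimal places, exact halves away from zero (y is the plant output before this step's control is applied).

0 3 7.500 0.000
1 3 -2.813 5.625
2 3 21.023 -4.922
3 3 -27.606 18.229
4 3 75.457 -29.819
5 3 -140.630 71.503
6 3 313.763 -141.224
7 3 -640.978 305.934

(exact arithmetic carried between steps; '≈' marks a value shown rounded to 6 d.p. or computed from one; I and e_prev carry over from the previous line; the table rounds u and y to 3 d.p., halves away from zero)
n=0: y=0, sp=3, e=sp−y=3; I=3, D=e−e_prev=3; u=3/4·3+3/2·3+1/4·3=7.5; next y=-1/2·0+3/4·7.5=5.625
n=1: y=5.625, sp=3, e=sp−y=-2.625; I=0.375, D=e−e_prev=-5.625; u=3/4·(-2.625)+3/2·0.375+1/4·(-5.625)=-2.8125; next y=-1/2·5.625+3/4·(-2.8125)=-4.921875
n=2: y=-4.921875, sp=3, e=sp−y=7.921875; I=8.296875, D=e−e_prev=10.546875; u=3/4·7.921875+3/2·8.296875+1/4·10.546875≈21.023438; next y=-1/2·(-4.921875)+3/4·21.023438≈18.228516
n=3: y≈18.228516, sp=3, e=sp−y≈-15.228516; I≈-6.931641, D=e−e_prev≈-23.150391; u=3/4·(-15.228516)+3/2·(-6.931641)+1/4·(-23.150391)≈-27.606445; next y=-1/2·18.228516+3/4·(-27.606445)≈-29.819092
n=4: y≈-29.819092, sp=3, e=sp−y≈32.819092; I≈25.887451, D=e−e_prev≈48.047607; u=3/4·32.819092+3/2·25.887451+1/4·48.047607≈75.457397; next y=-1/2·(-29.819092)+3/4·75.457397≈71.502594
n=5: y≈71.502594, sp=3, e=sp−y≈-68.502594; I≈-42.615143, D=e−e_prev≈-101.321686; u=3/4·(-68.502594)+3/2·(-42.615143)+1/4·(-101.321686)≈-140.630081; next y=-1/2·71.502594+3/4·(-140.630081)≈-141.223858
n=6: y≈-141.223858, sp=3, e=sp−y≈144.223858; I≈101.608715, D=e−e_prev≈212.726452; u=3/4·144.223858+3/2·101.608715+1/4·212.726452≈313.762579; next y=-1/2·(-141.223858)+3/4·313.762579≈305.933863
n=7: y≈305.933863, sp=3, e=sp−y≈-302.933863; I≈-201.325148, D=e−e_prev≈-447.157721; u=3/4·(-302.933863)+3/2·(-201.325148)+1/4·(-447.157721)≈-640.977550; next y=-1/2·305.933863+3/4·(-640.977550)≈-633.700094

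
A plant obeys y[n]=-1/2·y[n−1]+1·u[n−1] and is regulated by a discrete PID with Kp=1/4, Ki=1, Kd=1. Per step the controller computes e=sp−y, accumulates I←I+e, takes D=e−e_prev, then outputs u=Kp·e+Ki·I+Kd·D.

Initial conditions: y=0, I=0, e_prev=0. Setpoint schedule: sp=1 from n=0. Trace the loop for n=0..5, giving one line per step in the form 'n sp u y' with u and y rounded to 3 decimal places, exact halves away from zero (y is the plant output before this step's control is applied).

(exact arithmetic carried between steps; '≈' marks a value shown rounded to 6 d.p. or computed from one; I and e_prev carry over from the previous line; the table rounds u and y to 3 d.p., halves away from zero)
n=0: y=0, sp=1, e=sp−y=1; I=1, D=e−e_prev=1; u=1/4·1+1·1+1·1=2.25; next y=-1/2·0+1·2.25=2.25
n=1: y=2.25, sp=1, e=sp−y=-1.25; I=-0.25, D=e−e_prev=-2.25; u=1/4·(-1.25)+1·(-0.25)+1·(-2.25)=-2.8125; next y=-1/2·2.25+1·(-2.8125)=-3.9375
n=2: y=-3.9375, sp=1, e=sp−y=4.9375; I=4.6875, D=e−e_prev=6.1875; u=1/4·4.9375+1·4.6875+1·6.1875=12.109375; next y=-1/2·(-3.9375)+1·12.109375=14.078125
n=3: y=14.078125, sp=1, e=sp−y=-13.078125; I=-8.390625, D=e−e_prev=-18.015625; u=1/4·(-13.078125)+1·(-8.390625)+1·(-18.015625)≈-29.675781; next y=-1/2·14.078125+1·(-29.675781)≈-36.714844
n=4: y≈-36.714844, sp=1, e=sp−y≈37.714844; I≈29.324219, D=e−e_prev≈50.792969; u=1/4·37.714844+1·29.324219+1·50.792969≈89.545898; next y=-1/2·(-36.714844)+1·89.545898≈107.903320
n=5: y≈107.903320, sp=1, e=sp−y≈-106.903320; I≈-77.579102, D=e−e_prev≈-144.618164; u=1/4·(-106.903320)+1·(-77.579102)+1·(-144.618164)≈-248.923096; next y=-1/2·107.903320+1·(-248.923096)≈-302.874756

0 1 2.250 0.000
1 1 -2.813 2.250
2 1 12.109 -3.938
3 1 -29.676 14.078
4 1 89.546 -36.715
5 1 -248.923 107.903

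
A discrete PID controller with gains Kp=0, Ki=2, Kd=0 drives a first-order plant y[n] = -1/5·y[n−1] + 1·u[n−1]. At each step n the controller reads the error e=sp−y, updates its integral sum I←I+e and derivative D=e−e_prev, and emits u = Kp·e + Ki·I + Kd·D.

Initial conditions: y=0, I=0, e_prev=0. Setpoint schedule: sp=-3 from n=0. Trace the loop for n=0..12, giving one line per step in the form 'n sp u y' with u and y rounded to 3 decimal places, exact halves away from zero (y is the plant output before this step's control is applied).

0 -3 -6.000 0.000
1 -3 0.000 -6.000
2 -3 -8.400 1.200
3 -3 2.880 -8.640
4 -3 -12.336 4.608
5 -3 8.179 -13.258
6 -3 -19.482 10.831
7 -3 17.815 -21.648
8 -3 -32.474 22.144
9 -3 35.332 -36.903
10 -3 -56.093 42.712
11 -3 67.177 -64.635
12 -3 -99.032 80.105

(exact arithmetic carried between steps; '≈' marks a value shown rounded to 6 d.p. or computed from one; I and e_prev carry over from the previous line; the table rounds u and y to 3 d.p., halves away from zero)
n=0: y=0, sp=-3, e=sp−y=-3; I=-3, D=e−e_prev=-3; u=0·(-3)+2·(-3)+0·(-3)=-6; next y=-1/5·0+1·(-6)=-6
n=1: y=-6, sp=-3, e=sp−y=3; I=0, D=e−e_prev=6; u=0·3+2·0+0·6=0; next y=-1/5·(-6)+1·0=1.2
n=2: y=1.2, sp=-3, e=sp−y=-4.2; I=-4.2, D=e−e_prev=-7.2; u=0·(-4.2)+2·(-4.2)+0·(-7.2)=-8.4; next y=-1/5·1.2+1·(-8.4)=-8.64
n=3: y=-8.64, sp=-3, e=sp−y=5.64; I=1.44, D=e−e_prev=9.84; u=0·5.64+2·1.44+0·9.84=2.88; next y=-1/5·(-8.64)+1·2.88=4.608
n=4: y=4.608, sp=-3, e=sp−y=-7.608; I=-6.168, D=e−e_prev=-13.248; u=0·(-7.608)+2·(-6.168)+0·(-13.248)=-12.336; next y=-1/5·4.608+1·(-12.336)=-13.2576
n=5: y=-13.2576, sp=-3, e=sp−y=10.2576; I=4.0896, D=e−e_prev=17.8656; u=0·10.2576+2·4.0896+0·17.8656=8.1792; next y=-1/5·(-13.2576)+1·8.1792=10.83072
n=6: y=10.83072, sp=-3, e=sp−y=-13.83072; I=-9.74112, D=e−e_prev=-24.08832; u=0·(-13.83072)+2·(-9.74112)+0·(-24.08832)=-19.48224; next y=-1/5·10.83072+1·(-19.48224)=-21.648384
n=7: y=-21.648384, sp=-3, e=sp−y=18.648384; I=8.907264, D=e−e_prev=32.479104; u=0·18.648384+2·8.907264+0·32.479104=17.814528; next y=-1/5·(-21.648384)+1·17.814528≈22.144205
n=8: y≈22.144205, sp=-3, e=sp−y≈-25.144205; I≈-16.236941, D=e−e_prev≈-43.792589; u=0·(-25.144205)+2·(-16.236941)+0·(-43.792589)≈-32.473882; next y=-1/5·22.144205+1·(-32.473882)≈-36.902723
n=9: y≈-36.902723, sp=-3, e=sp−y≈33.902723; I≈17.665782, D=e−e_prev≈59.046927; u=0·33.902723+2·17.665782+0·59.046927≈35.331564; next y=-1/5·(-36.902723)+1·35.331564≈42.712108
n=10: y≈42.712108, sp=-3, e=sp−y≈-45.712108; I≈-28.046326, D=e−e_prev≈-79.614831; u=0·(-45.712108)+2·(-28.046326)+0·(-79.614831)≈-56.092653; next y=-1/5·42.712108+1·(-56.092653)≈-64.635074
n=11: y≈-64.635074, sp=-3, e=sp−y≈61.635074; I≈33.588748, D=e−e_prev≈107.347182; u=0·61.635074+2·33.588748+0·107.347182≈67.177496; next y=-1/5·(-64.635074)+1·67.177496≈80.104511
n=12: y≈80.104511, sp=-3, e=sp−y≈-83.104511; I≈-49.515763, D=e−e_prev≈-144.739585; u=0·(-83.104511)+2·(-49.515763)+0·(-144.739585)≈-99.031525; next y=-1/5·80.104511+1·(-99.031525)≈-115.052428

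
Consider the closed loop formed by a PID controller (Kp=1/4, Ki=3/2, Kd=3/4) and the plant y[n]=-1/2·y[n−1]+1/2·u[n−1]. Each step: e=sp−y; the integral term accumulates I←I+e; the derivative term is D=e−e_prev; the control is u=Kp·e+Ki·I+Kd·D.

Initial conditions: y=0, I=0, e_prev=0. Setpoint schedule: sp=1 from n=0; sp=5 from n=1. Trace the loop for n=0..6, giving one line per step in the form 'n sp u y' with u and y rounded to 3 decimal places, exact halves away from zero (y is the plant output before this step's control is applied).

0 1 2.500 0.000
1 5 10.125 1.250
2 5 5.719 4.438
3 5 18.445 0.641
4 5 1.482 8.902
5 5 33.356 -3.710
6 5 -18.646 18.533

(exact arithmetic carried between steps; '≈' marks a value shown rounded to 6 d.p. or computed from one; I and e_prev carry over from the previous line; the table rounds u and y to 3 d.p., halves away from zero)
n=0: y=0, sp=1, e=sp−y=1; I=1, D=e−e_prev=1; u=1/4·1+3/2·1+3/4·1=2.5; next y=-1/2·0+1/2·2.5=1.25
n=1: y=1.25, sp=5, e=sp−y=3.75; I=4.75, D=e−e_prev=2.75; u=1/4·3.75+3/2·4.75+3/4·2.75=10.125; next y=-1/2·1.25+1/2·10.125=4.4375
n=2: y=4.4375, sp=5, e=sp−y=0.5625; I=5.3125, D=e−e_prev=-3.1875; u=1/4·0.5625+3/2·5.3125+3/4·(-3.1875)=5.71875; next y=-1/2·4.4375+1/2·5.71875=0.640625
n=3: y=0.640625, sp=5, e=sp−y=4.359375; I=9.671875, D=e−e_prev=3.796875; u=1/4·4.359375+3/2·9.671875+3/4·3.796875≈18.445313; next y=-1/2·0.640625+1/2·18.445313≈8.902344
n=4: y≈8.902344, sp=5, e=sp−y≈-3.902344; I≈5.769531, D=e−e_prev≈-8.261719; u=1/4·(-3.902344)+3/2·5.769531+3/4·(-8.261719)≈1.482422; next y=-1/2·8.902344+1/2·1.482422≈-3.709961
n=5: y≈-3.709961, sp=5, e=sp−y≈8.709961; I≈14.479492, D=e−e_prev≈12.612305; u=1/4·8.709961+3/2·14.479492+3/4·12.612305≈33.355957; next y=-1/2·(-3.709961)+1/2·33.355957≈18.532959
n=6: y≈18.532959, sp=5, e=sp−y≈-13.532959; I≈0.946533, D=e−e_prev≈-22.242920; u=1/4·(-13.532959)+3/2·0.946533+3/4·(-22.242920)≈-18.645630; next y=-1/2·18.532959+1/2·(-18.645630)≈-18.589294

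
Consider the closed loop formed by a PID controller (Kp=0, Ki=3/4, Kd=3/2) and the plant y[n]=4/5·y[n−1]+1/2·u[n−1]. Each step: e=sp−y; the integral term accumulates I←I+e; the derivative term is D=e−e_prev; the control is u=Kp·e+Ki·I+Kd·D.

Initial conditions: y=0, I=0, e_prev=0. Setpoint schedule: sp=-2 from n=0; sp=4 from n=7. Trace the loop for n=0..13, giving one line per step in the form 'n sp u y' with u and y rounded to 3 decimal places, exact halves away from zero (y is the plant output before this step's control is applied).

0 -2 -4.500 0.000
1 -2 2.063 -2.250
2 -2 -4.458 -0.769
3 -2 1.510 -2.844
4 -2 -3.948 -1.520
5 -2 1.435 -3.190
6 -2 -3.227 -1.835
7 4 14.987 -3.081
8 4 -8.819 5.028
9 4 14.759 -0.387
10 4 -6.852 7.070
11 4 12.921 2.230
12 4 -6.544 8.244
13 4 10.366 3.324

(exact arithmetic carried between steps; '≈' marks a value shown rounded to 6 d.p. or computed from one; I and e_prev carry over from the previous line; the table rounds u and y to 3 d.p., halves away from zero)
n=0: y=0, sp=-2, e=sp−y=-2; I=-2, D=e−e_prev=-2; u=0·(-2)+3/4·(-2)+3/2·(-2)=-4.5; next y=4/5·0+1/2·(-4.5)=-2.25
n=1: y=-2.25, sp=-2, e=sp−y=0.25; I=-1.75, D=e−e_prev=2.25; u=0·0.25+3/4·(-1.75)+3/2·2.25=2.0625; next y=4/5·(-2.25)+1/2·2.0625=-0.76875
n=2: y=-0.76875, sp=-2, e=sp−y=-1.23125; I=-2.98125, D=e−e_prev=-1.48125; u=0·(-1.23125)+3/4·(-2.98125)+3/2·(-1.48125)≈-4.457813; next y=4/5·(-0.76875)+1/2·(-4.457813)≈-2.843906
n=3: y≈-2.843906, sp=-2, e=sp−y≈0.843906; I≈-2.137344, D=e−e_prev≈2.075156; u=0·0.843906+3/4·(-2.137344)+3/2·2.075156≈1.509727; next y=4/5·(-2.843906)+1/2·1.509727≈-1.520262
n=4: y≈-1.520262, sp=-2, e=sp−y≈-0.479738; I≈-2.617082, D=e−e_prev≈-1.323645; u=0·(-0.479738)+3/4·(-2.617082)+3/2·(-1.323645)≈-3.948278; next y=4/5·(-1.520262)+1/2·(-3.948278)≈-3.190349
n=5: y≈-3.190349, sp=-2, e=sp−y≈1.190349; I≈-1.426733, D=e−e_prev≈1.670087; u=0·1.190349+3/4·(-1.426733)+3/2·1.670087≈1.435080; next y=4/5·(-3.190349)+1/2·1.435080≈-1.834739
n=6: y≈-1.834739, sp=-2, e=sp−y≈-0.165261; I≈-1.591995, D=e−e_prev≈-1.355610; u=0·(-0.165261)+3/4·(-1.591995)+3/2·(-1.355610)≈-3.227411; next y=4/5·(-1.834739)+1/2·(-3.227411)≈-3.081496
n=7: y≈-3.081496, sp=4, e=sp−y≈7.081496; I≈5.489502, D=e−e_prev≈7.246758; u=0·7.081496+3/4·5.489502+3/2·7.246758≈14.987263; next y=4/5·(-3.081496)+1/2·14.987263≈5.028434
n=8: y≈5.028434, sp=4, e=sp−y≈-1.028434; I≈4.461067, D=e−e_prev≈-8.109931; u=0·(-1.028434)+3/4·4.461067+3/2·(-8.109931)≈-8.819095; next y=4/5·5.028434+1/2·(-8.819095)≈-0.386800
n=9: y≈-0.386800, sp=4, e=sp−y≈4.386800; I≈8.847868, D=e−e_prev≈5.415234; u=0·4.386800+3/4·8.847868+3/2·5.415234≈14.758753; next y=4/5·(-0.386800)+1/2·14.758753≈7.069936
n=10: y≈7.069936, sp=4, e=sp−y≈-3.069936; I≈5.777932, D=e−e_prev≈-7.456736; u=0·(-3.069936)+3/4·5.777932+3/2·(-7.456736)≈-6.851656; next y=4/5·7.069936+1/2·(-6.851656)≈2.230121
n=11: y≈2.230121, sp=4, e=sp−y≈1.769879; I≈7.547811, D=e−e_prev≈4.839815; u=0·1.769879+3/4·7.547811+3/2·4.839815≈12.920581; next y=4/5·2.230121+1/2·12.920581≈8.244387
n=12: y≈8.244387, sp=4, e=sp−y≈-4.244387; I≈3.303424, D=e−e_prev≈-6.014266; u=0·(-4.244387)+3/4·3.303424+3/2·(-6.014266)≈-6.543831; next y=4/5·8.244387+1/2·(-6.543831)≈3.323594
n=13: y≈3.323594, sp=4, e=sp−y≈0.676406; I≈3.979830, D=e−e_prev≈4.920793; u=0·0.676406+3/4·3.979830+3/2·4.920793≈10.366062; next y=4/5·3.323594+1/2·10.366062≈7.841906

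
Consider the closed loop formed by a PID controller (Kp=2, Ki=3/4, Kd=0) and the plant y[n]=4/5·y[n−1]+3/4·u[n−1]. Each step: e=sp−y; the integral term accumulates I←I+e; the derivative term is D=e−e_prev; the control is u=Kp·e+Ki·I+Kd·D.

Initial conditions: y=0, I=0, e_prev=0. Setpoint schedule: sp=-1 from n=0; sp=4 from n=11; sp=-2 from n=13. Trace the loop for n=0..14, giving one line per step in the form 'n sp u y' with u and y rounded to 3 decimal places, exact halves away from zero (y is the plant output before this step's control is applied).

(exact arithmetic carried between steps; '≈' marks a value shown rounded to 6 d.p. or computed from one; I and e_prev carry over from the previous line; the table rounds u and y to 3 d.p., halves away from zero)
n=0: y=0, sp=-1, e=sp−y=-1; I=-1, D=e−e_prev=-1; u=2·(-1)+3/4·(-1)+0·(-1)=-2.75; next y=4/5·0+3/4·(-2.75)=-2.0625
n=1: y=-2.0625, sp=-1, e=sp−y=1.0625; I=0.0625, D=e−e_prev=2.0625; u=2·1.0625+3/4·0.0625+0·2.0625=2.171875; next y=4/5·(-2.0625)+3/4·2.171875≈-0.021094
n=2: y≈-0.021094, sp=-1, e=sp−y≈-0.978906; I≈-0.916406, D=e−e_prev≈-2.041406; u=2·(-0.978906)+3/4·(-0.916406)+0·(-2.041406)≈-2.645117; next y=4/5·(-0.021094)+3/4·(-2.645117)≈-2.000713
n=3: y≈-2.000713, sp=-1, e=sp−y≈1.000713; I≈0.084307, D=e−e_prev≈1.979619; u=2·1.000713+3/4·0.084307+0·1.979619≈2.064656; next y=4/5·(-2.000713)+3/4·2.064656≈-0.052078
n=4: y≈-0.052078, sp=-1, e=sp−y≈-0.947922; I≈-0.863615, D=e−e_prev≈-1.948634; u=2·(-0.947922)+3/4·(-0.863615)+0·(-1.948634)≈-2.543554; next y=4/5·(-0.052078)+3/4·(-2.543554)≈-1.949328
n=5: y≈-1.949328, sp=-1, e=sp−y≈0.949328; I≈0.085714, D=e−e_prev≈1.897250; u=2·0.949328+3/4·0.085714+0·1.897250≈1.962942; next y=4/5·(-1.949328)+3/4·1.962942≈-0.087256
n=6: y≈-0.087256, sp=-1, e=sp−y≈-0.912744; I≈-0.827030, D=e−e_prev≈-1.862072; u=2·(-0.912744)+3/4·(-0.827030)+0·(-1.862072)≈-2.445760; next y=4/5·(-0.087256)+3/4·(-2.445760)≈-1.904125
n=7: y≈-1.904125, sp=-1, e=sp−y≈0.904125; I≈0.077095, D=e−e_prev≈1.816869; u=2·0.904125+3/4·0.077095+0·1.816869≈1.866071; next y=4/5·(-1.904125)+3/4·1.866071≈-0.123747
n=8: y≈-0.123747, sp=-1, e=sp−y≈-0.876253; I≈-0.799159, D=e−e_prev≈-1.780379; u=2·(-0.876253)+3/4·(-0.799159)+0·(-1.780379)≈-2.351876; next y=4/5·(-0.123747)+3/4·(-2.351876)≈-1.862904
n=9: y≈-1.862904, sp=-1, e=sp−y≈0.862904; I≈0.063746, D=e−e_prev≈1.739158; u=2·0.862904+3/4·0.063746+0·1.739158≈1.773617; next y=4/5·(-1.862904)+3/4·1.773617≈-0.160110
n=10: y≈-0.160110, sp=-1, e=sp−y≈-0.839890; I≈-0.776144, D=e−e_prev≈-1.702794; u=2·(-0.839890)+3/4·(-0.776144)+0·(-1.702794)≈-2.261888; next y=4/5·(-0.160110)+3/4·(-2.261888)≈-1.824504
n=11: y≈-1.824504, sp=4, e=sp−y≈5.824504; I≈5.048360, D=e−e_prev≈6.664394; u=2·5.824504+3/4·5.048360+0·6.664394≈15.435278; next y=4/5·(-1.824504)+3/4·15.435278≈10.116855
n=12: y≈10.116855, sp=4, e=sp−y≈-6.116855; I≈-1.068495, D=e−e_prev≈-11.941359; u=2·(-6.116855)+3/4·(-1.068495)+0·(-11.941359)≈-13.035082; next y=4/5·10.116855+3/4·(-13.035082)≈-1.682827
n=13: y≈-1.682827, sp=-2, e=sp−y≈-0.317173; I≈-1.385668, D=e−e_prev≈5.799682; u=2·(-0.317173)+3/4·(-1.385668)+0·5.799682≈-1.673597; next y=4/5·(-1.682827)+3/4·(-1.673597)≈-2.601459
n=14: y≈-2.601459, sp=-2, e=sp−y≈0.601459; I≈-0.784209, D=e−e_prev≈0.918632; u=2·0.601459+3/4·(-0.784209)+0·0.918632≈0.614762; next y=4/5·(-2.601459)+3/4·0.614762≈-1.620096

0 -1 -2.750 0.000
1 -1 2.172 -2.063
2 -1 -2.645 -0.021
3 -1 2.065 -2.001
4 -1 -2.544 -0.052
5 -1 1.963 -1.949
6 -1 -2.446 -0.087
7 -1 1.866 -1.904
8 -1 -2.352 -0.124
9 -1 1.774 -1.863
10 -1 -2.262 -0.160
11 4 15.435 -1.825
12 4 -13.035 10.117
13 -2 -1.674 -1.683
14 -2 0.615 -2.601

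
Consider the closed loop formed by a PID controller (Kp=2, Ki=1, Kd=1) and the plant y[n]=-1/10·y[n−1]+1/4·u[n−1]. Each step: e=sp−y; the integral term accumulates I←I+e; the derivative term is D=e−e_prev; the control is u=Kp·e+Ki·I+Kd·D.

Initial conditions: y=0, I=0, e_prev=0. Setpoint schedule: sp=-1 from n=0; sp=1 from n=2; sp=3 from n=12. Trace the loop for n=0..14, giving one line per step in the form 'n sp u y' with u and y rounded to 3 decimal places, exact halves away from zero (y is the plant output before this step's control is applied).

(exact arithmetic carried between steps; '≈' marks a value shown rounded to 6 d.p. or computed from one; I and e_prev carry over from the previous line; the table rounds u and y to 3 d.p., halves away from zero)
n=0: y=0, sp=-1, e=sp−y=-1; I=-1, D=e−e_prev=-1; u=2·(-1)+1·(-1)+1·(-1)=-4; next y=-1/10·0+1/4·(-4)=-1
n=1: y=-1, sp=-1, e=sp−y=0; I=-1, D=e−e_prev=1; u=2·0+1·(-1)+1·1=0; next y=-1/10·(-1)+1/4·0=0.1
n=2: y=0.1, sp=1, e=sp−y=0.9; I=-0.1, D=e−e_prev=0.9; u=2·0.9+1·(-0.1)+1·0.9=2.6; next y=-1/10·0.1+1/4·2.6=0.64
n=3: y=0.64, sp=1, e=sp−y=0.36; I=0.26, D=e−e_prev=-0.54; u=2·0.36+1·0.26+1·(-0.54)=0.44; next y=-1/10·0.64+1/4·0.44=0.046
n=4: y=0.046, sp=1, e=sp−y=0.954; I=1.214, D=e−e_prev=0.594; u=2·0.954+1·1.214+1·0.594=3.716; next y=-1/10·0.046+1/4·3.716=0.9244
n=5: y=0.9244, sp=1, e=sp−y=0.0756; I=1.2896, D=e−e_prev=-0.8784; u=2·0.0756+1·1.2896+1·(-0.8784)=0.5624; next y=-1/10·0.9244+1/4·0.5624=0.04816
n=6: y=0.04816, sp=1, e=sp−y=0.95184; I=2.24144, D=e−e_prev=0.87624; u=2·0.95184+1·2.24144+1·0.87624=5.02136; next y=-1/10·0.04816+1/4·5.02136=1.250524
n=7: y=1.250524, sp=1, e=sp−y=-0.250524; I=1.990916, D=e−e_prev=-1.202364; u=2·(-0.250524)+1·1.990916+1·(-1.202364)=0.287504; next y=-1/10·1.250524+1/4·0.287504≈-0.053176
n=8: y≈-0.053176, sp=1, e=sp−y≈1.053176; I≈3.044092, D=e−e_prev≈1.303700; u=2·1.053176+1·3.044092+1·1.303700≈6.454146; next y=-1/10·(-0.053176)+1/4·6.454146≈1.618854
n=9: y≈1.618854, sp=1, e=sp−y≈-0.618854; I≈2.425238, D=e−e_prev≈-1.672030; u=2·(-0.618854)+1·2.425238+1·(-1.672030)≈-0.484500; next y=-1/10·1.618854+1/4·(-0.484500)≈-0.283010
n=10: y≈-0.283010, sp=1, e=sp−y≈1.283010; I≈3.708249, D=e−e_prev≈1.901864; u=2·1.283010+1·3.708249+1·1.901864≈8.176134; next y=-1/10·(-0.283010)+1/4·8.176134≈2.072335
n=11: y≈2.072335, sp=1, e=sp−y≈-1.072335; I≈2.635914, D=e−e_prev≈-2.355345; u=2·(-1.072335)+1·2.635914+1·(-2.355345)≈-1.864100; next y=-1/10·2.072335+1/4·(-1.864100)≈-0.673258
n=12: y≈-0.673258, sp=3, e=sp−y≈3.673258; I≈6.309173, D=e−e_prev≈4.745593; u=2·3.673258+1·6.309173+1·4.745593≈18.401283; next y=-1/10·(-0.673258)+1/4·18.401283≈4.667647
n=13: y≈4.667647, sp=3, e=sp−y≈-1.667647; I≈4.641526, D=e−e_prev≈-5.340905; u=2·(-1.667647)+1·4.641526+1·(-5.340905)≈-4.034672; next y=-1/10·4.667647+1/4·(-4.034672)≈-1.475433
n=14: y≈-1.475433, sp=3, e=sp−y≈4.475433; I≈9.116959, D=e−e_prev≈6.143079; u=2·4.475433+1·9.116959+1·6.143079≈24.210903; next y=-1/10·(-1.475433)+1/4·24.210903≈6.200269

0 -1 -4.000 0.000
1 -1 0.000 -1.000
2 1 2.600 0.100
3 1 0.440 0.640
4 1 3.716 0.046
5 1 0.562 0.924
6 1 5.021 0.048
7 1 0.288 1.251
8 1 6.454 -0.053
9 1 -0.485 1.619
10 1 8.176 -0.283
11 1 -1.864 2.072
12 3 18.401 -0.673
13 3 -4.035 4.668
14 3 24.211 -1.475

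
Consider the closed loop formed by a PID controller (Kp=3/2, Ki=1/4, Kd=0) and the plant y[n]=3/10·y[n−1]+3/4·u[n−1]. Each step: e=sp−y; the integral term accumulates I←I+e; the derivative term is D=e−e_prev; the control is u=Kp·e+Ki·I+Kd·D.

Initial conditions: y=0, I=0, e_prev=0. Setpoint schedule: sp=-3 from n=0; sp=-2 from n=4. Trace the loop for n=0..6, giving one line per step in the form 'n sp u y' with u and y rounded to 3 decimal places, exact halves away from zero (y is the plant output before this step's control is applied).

0 -3 -5.250 0.000
1 -3 0.891 -3.938
2 -3 -4.867 -0.513
3 -3 0.271 -3.805
4 -2 -2.794 -0.938
5 -2 -0.542 -2.377
6 -2 -2.648 -1.119

(exact arithmetic carried between steps; '≈' marks a value shown rounded to 6 d.p. or computed from one; I and e_prev carry over from the previous line; the table rounds u and y to 3 d.p., halves away from zero)
n=0: y=0, sp=-3, e=sp−y=-3; I=-3, D=e−e_prev=-3; u=3/2·(-3)+1/4·(-3)+0·(-3)=-5.25; next y=3/10·0+3/4·(-5.25)=-3.9375
n=1: y=-3.9375, sp=-3, e=sp−y=0.9375; I=-2.0625, D=e−e_prev=3.9375; u=3/2·0.9375+1/4·(-2.0625)+0·3.9375=0.890625; next y=3/10·(-3.9375)+3/4·0.890625≈-0.513281
n=2: y≈-0.513281, sp=-3, e=sp−y≈-2.486719; I≈-4.549219, D=e−e_prev≈-3.424219; u=3/2·(-2.486719)+1/4·(-4.549219)+0·(-3.424219)≈-4.867383; next y=3/10·(-0.513281)+3/4·(-4.867383)≈-3.804521
n=3: y≈-3.804521, sp=-3, e=sp−y≈0.804521; I≈-3.744697, D=e−e_prev≈3.291240; u=3/2·0.804521+1/4·(-3.744697)+0·3.291240≈0.270608; next y=3/10·(-3.804521)+3/4·0.270608≈-0.938401
n=4: y≈-0.938401, sp=-2, e=sp−y≈-1.061599; I≈-4.806297, D=e−e_prev≈-1.866121; u=3/2·(-1.061599)+1/4·(-4.806297)+0·(-1.866121)≈-2.793973; next y=3/10·(-0.938401)+3/4·(-2.793973)≈-2.377000
n=5: y≈-2.377000, sp=-2, e=sp−y≈0.377000; I≈-4.429297, D=e−e_prev≈1.438600; u=3/2·0.377000+1/4·(-4.429297)+0·1.438600≈-0.541824; next y=3/10·(-2.377000)+3/4·(-0.541824)≈-1.119468
n=6: y≈-1.119468, sp=-2, e=sp−y≈-0.880532; I≈-5.309829, D=e−e_prev≈-1.257532; u=3/2·(-0.880532)+1/4·(-5.309829)+0·(-1.257532)≈-2.648255; next y=3/10·(-1.119468)+3/4·(-2.648255)≈-2.322032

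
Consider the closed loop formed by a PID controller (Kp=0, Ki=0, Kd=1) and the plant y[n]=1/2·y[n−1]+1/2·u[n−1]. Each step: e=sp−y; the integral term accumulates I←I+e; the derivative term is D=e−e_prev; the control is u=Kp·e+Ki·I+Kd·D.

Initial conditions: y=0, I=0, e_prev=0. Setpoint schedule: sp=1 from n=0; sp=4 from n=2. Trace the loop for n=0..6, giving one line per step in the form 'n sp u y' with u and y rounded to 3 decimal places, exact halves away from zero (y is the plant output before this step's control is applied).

(exact arithmetic carried between steps; '≈' marks a value shown rounded to 6 d.p. or computed from one; I and e_prev carry over from the previous line; the table rounds u and y to 3 d.p., halves away from zero)
n=0: y=0, sp=1, e=sp−y=1; I=1, D=e−e_prev=1; u=0·1+0·1+1·1=1; next y=1/2·0+1/2·1=0.5
n=1: y=0.5, sp=1, e=sp−y=0.5; I=1.5, D=e−e_prev=-0.5; u=0·0.5+0·1.5+1·(-0.5)=-0.5; next y=1/2·0.5+1/2·(-0.5)=0
n=2: y=0, sp=4, e=sp−y=4; I=5.5, D=e−e_prev=3.5; u=0·4+0·5.5+1·3.5=3.5; next y=1/2·0+1/2·3.5=1.75
n=3: y=1.75, sp=4, e=sp−y=2.25; I=7.75, D=e−e_prev=-1.75; u=0·2.25+0·7.75+1·(-1.75)=-1.75; next y=1/2·1.75+1/2·(-1.75)=0
n=4: y=0, sp=4, e=sp−y=4; I=11.75, D=e−e_prev=1.75; u=0·4+0·11.75+1·1.75=1.75; next y=1/2·0+1/2·1.75=0.875
n=5: y=0.875, sp=4, e=sp−y=3.125; I=14.875, D=e−e_prev=-0.875; u=0·3.125+0·14.875+1·(-0.875)=-0.875; next y=1/2·0.875+1/2·(-0.875)=0
n=6: y=0, sp=4, e=sp−y=4; I=18.875, D=e−e_prev=0.875; u=0·4+0·18.875+1·0.875=0.875; next y=1/2·0+1/2·0.875=0.4375

0 1 1.000 0.000
1 1 -0.500 0.500
2 4 3.500 0.000
3 4 -1.750 1.750
4 4 1.750 0.000
5 4 -0.875 0.875
6 4 0.875 0.000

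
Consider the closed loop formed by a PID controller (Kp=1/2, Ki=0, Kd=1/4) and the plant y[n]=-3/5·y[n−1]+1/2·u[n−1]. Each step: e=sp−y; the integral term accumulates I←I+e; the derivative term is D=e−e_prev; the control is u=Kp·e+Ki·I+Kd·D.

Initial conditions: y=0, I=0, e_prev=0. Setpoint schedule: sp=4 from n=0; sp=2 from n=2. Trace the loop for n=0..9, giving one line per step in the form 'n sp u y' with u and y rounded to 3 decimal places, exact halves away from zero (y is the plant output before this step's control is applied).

0 4 3.000 0.000
1 4 0.875 1.500
2 2 1.222 -0.463
3 2 0.218 0.888
4 2 1.540 -0.424
5 2 0.126 1.024
6 2 1.670 -0.552
7 2 -0.013 1.166
8 2 1.821 -0.706
9 2 -0.177 1.334

(exact arithmetic carried between steps; '≈' marks a value shown rounded to 6 d.p. or computed from one; I and e_prev carry over from the previous line; the table rounds u and y to 3 d.p., halves away from zero)
n=0: y=0, sp=4, e=sp−y=4; I=4, D=e−e_prev=4; u=1/2·4+0·4+1/4·4=3; next y=-3/5·0+1/2·3=1.5
n=1: y=1.5, sp=4, e=sp−y=2.5; I=6.5, D=e−e_prev=-1.5; u=1/2·2.5+0·6.5+1/4·(-1.5)=0.875; next y=-3/5·1.5+1/2·0.875=-0.4625
n=2: y=-0.4625, sp=2, e=sp−y=2.4625; I=8.9625, D=e−e_prev=-0.0375; u=1/2·2.4625+0·8.9625+1/4·(-0.0375)=1.221875; next y=-3/5·(-0.4625)+1/2·1.221875≈0.888438
n=3: y≈0.888438, sp=2, e=sp−y≈1.111563; I≈10.074063, D=e−e_prev≈-1.350938; u=1/2·1.111563+0·10.074063+1/4·(-1.350938)≈0.218047; next y=-3/5·0.888438+1/2·0.218047≈-0.424039
n=4: y≈-0.424039, sp=2, e=sp−y≈2.424039; I≈12.498102, D=e−e_prev≈1.312477; u=1/2·2.424039+0·12.498102+1/4·1.312477≈1.540139; next y=-3/5·(-0.424039)+1/2·1.540139≈1.024493
n=5: y≈1.024493, sp=2, e=sp−y≈0.975507; I≈13.473609, D=e−e_prev≈-1.448532; u=1/2·0.975507+0·13.473609+1/4·(-1.448532)≈0.125621; next y=-3/5·1.024493+1/2·0.125621≈-0.551885
n=6: y≈-0.551885, sp=2, e=sp−y≈2.551885; I≈16.025494, D=e−e_prev≈1.576378; u=1/2·2.551885+0·16.025494+1/4·1.576378≈1.670037; next y=-3/5·(-0.551885)+1/2·1.670037≈1.166150
n=7: y≈1.166150, sp=2, e=sp−y≈0.833850; I≈16.859344, D=e−e_prev≈-1.718035; u=1/2·0.833850+0·16.859344+1/4·(-1.718035)≈-0.012584; next y=-3/5·1.166150+1/2·(-0.012584)≈-0.705982
n=8: y≈-0.705982, sp=2, e=sp−y≈2.705982; I≈19.565326, D=e−e_prev≈1.872132; u=1/2·2.705982+0·19.565326+1/4·1.872132≈1.821024; next y=-3/5·(-0.705982)+1/2·1.821024≈1.334101
n=9: y≈1.334101, sp=2, e=sp−y≈0.665899; I≈20.231225, D=e−e_prev≈-2.040083; u=1/2·0.665899+0·20.231225+1/4·(-2.040083)≈-0.177071; next y=-3/5·1.334101+1/2·(-0.177071)≈-0.888996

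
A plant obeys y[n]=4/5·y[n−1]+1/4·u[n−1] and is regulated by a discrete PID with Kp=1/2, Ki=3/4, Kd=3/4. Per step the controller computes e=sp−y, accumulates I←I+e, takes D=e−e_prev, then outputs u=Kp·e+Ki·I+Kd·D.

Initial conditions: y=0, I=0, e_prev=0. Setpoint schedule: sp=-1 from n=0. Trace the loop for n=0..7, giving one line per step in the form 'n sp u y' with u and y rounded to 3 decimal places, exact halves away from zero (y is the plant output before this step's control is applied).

(exact arithmetic carried between steps; '≈' marks a value shown rounded to 6 d.p. or computed from one; I and e_prev carry over from the previous line; the table rounds u and y to 3 d.p., halves away from zero)
n=0: y=0, sp=-1, e=sp−y=-1; I=-1, D=e−e_prev=-1; u=1/2·(-1)+3/4·(-1)+3/4·(-1)=-2; next y=4/5·0+1/4·(-2)=-0.5
n=1: y=-0.5, sp=-1, e=sp−y=-0.5; I=-1.5, D=e−e_prev=0.5; u=1/2·(-0.5)+3/4·(-1.5)+3/4·0.5=-1; next y=4/5·(-0.5)+1/4·(-1)=-0.65
n=2: y=-0.65, sp=-1, e=sp−y=-0.35; I=-1.85, D=e−e_prev=0.15; u=1/2·(-0.35)+3/4·(-1.85)+3/4·0.15=-1.45; next y=4/5·(-0.65)+1/4·(-1.45)=-0.8825
n=3: y=-0.8825, sp=-1, e=sp−y=-0.1175; I=-1.9675, D=e−e_prev=0.2325; u=1/2·(-0.1175)+3/4·(-1.9675)+3/4·0.2325=-1.36; next y=4/5·(-0.8825)+1/4·(-1.36)=-1.046
n=4: y=-1.046, sp=-1, e=sp−y=0.046; I=-1.9215, D=e−e_prev=0.1635; u=1/2·0.046+3/4·(-1.9215)+3/4·0.1635=-1.2955; next y=4/5·(-1.046)+1/4·(-1.2955)=-1.160675
n=5: y=-1.160675, sp=-1, e=sp−y=0.160675; I=-1.760825, D=e−e_prev=0.114675; u=1/2·0.160675+3/4·(-1.760825)+3/4·0.114675=-1.154275; next y=4/5·(-1.160675)+1/4·(-1.154275)≈-1.217109
n=6: y≈-1.217109, sp=-1, e=sp−y≈0.217109; I≈-1.543716, D=e−e_prev≈0.056434; u=1/2·0.217109+3/4·(-1.543716)+3/4·0.056434≈-1.006908; next y=4/5·(-1.217109)+1/4·(-1.006908)≈-1.225414
n=7: y≈-1.225414, sp=-1, e=sp−y≈0.225414; I≈-1.318302, D=e−e_prev≈0.008305; u=1/2·0.225414+3/4·(-1.318302)+3/4·0.008305≈-0.869791; next y=4/5·(-1.225414)+1/4·(-0.869791)≈-1.197779

0 -1 -2.000 0.000
1 -1 -1.000 -0.500
2 -1 -1.450 -0.650
3 -1 -1.360 -0.883
4 -1 -1.296 -1.046
5 -1 -1.154 -1.161
6 -1 -1.007 -1.217
7 -1 -0.870 -1.225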